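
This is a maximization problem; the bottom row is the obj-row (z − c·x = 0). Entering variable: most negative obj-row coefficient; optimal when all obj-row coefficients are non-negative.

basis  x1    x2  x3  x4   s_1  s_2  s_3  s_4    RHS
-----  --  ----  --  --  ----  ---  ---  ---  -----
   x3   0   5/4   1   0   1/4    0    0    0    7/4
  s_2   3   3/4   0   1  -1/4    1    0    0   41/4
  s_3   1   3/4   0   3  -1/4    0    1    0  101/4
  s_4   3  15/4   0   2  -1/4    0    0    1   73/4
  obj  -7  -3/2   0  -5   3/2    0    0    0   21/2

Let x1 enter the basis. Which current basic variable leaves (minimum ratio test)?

s_2

Column x1 entries and ratios — x3: 0 ≤ 0, skip; s_2: (41/4)/3 = 41/12; s_3: (101/4)/1 = 101/4; s_4: (73/4)/3 = 73/12.
Smallest ratio is 41/12 in the row of s_2, so s_2 leaves.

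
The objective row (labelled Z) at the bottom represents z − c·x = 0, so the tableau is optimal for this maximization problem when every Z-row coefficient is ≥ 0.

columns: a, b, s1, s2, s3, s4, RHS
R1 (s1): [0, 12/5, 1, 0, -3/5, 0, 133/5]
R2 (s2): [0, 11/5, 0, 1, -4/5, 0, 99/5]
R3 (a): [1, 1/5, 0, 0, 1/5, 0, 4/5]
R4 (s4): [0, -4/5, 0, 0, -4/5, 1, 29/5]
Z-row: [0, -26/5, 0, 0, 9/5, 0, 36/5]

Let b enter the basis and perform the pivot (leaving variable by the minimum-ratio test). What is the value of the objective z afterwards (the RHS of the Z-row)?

28

Ratio test on column b — row 1: (133/5)/(12/5) = 133/12; row 2: (99/5)/(11/5) = 9; row 3: (4/5)/(1/5) = 4; row 4: entry -4/5 ≤ 0. Minimum is 4 at row 3 (a leaves); pivot element 1/5.
Pivot on row 3; the Z-row RHS becomes 36/5 − (-26/5)·4 = 28.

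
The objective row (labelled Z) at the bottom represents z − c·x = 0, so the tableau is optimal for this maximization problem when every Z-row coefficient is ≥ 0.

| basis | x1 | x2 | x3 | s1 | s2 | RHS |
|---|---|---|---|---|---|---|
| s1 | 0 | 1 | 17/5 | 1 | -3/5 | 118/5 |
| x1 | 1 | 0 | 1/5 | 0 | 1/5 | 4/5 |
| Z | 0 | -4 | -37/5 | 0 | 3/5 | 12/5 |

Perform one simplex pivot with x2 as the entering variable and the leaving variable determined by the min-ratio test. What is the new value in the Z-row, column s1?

Ratio test on column x2 — row 1: (118/5)/1 = 118/5; row 2: entry 0 ≤ 0. Minimum is 118/5 at row 1 (s1 leaves); pivot element 1.
Divide row 1 by 1; eliminate column x2 from the other rows.
Z-row update in column s1: 0 − (-4)·1 = 4.

4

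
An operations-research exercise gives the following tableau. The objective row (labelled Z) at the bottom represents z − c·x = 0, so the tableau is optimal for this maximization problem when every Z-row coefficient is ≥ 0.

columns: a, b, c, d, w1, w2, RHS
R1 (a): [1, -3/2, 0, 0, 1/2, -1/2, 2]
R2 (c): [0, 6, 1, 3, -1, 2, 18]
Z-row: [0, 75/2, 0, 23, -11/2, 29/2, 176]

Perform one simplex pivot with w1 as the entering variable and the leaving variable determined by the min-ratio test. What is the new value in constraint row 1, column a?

2

Ratio test on column w1 — row 1: 2/(1/2) = 4; row 2: entry -1 ≤ 0. Minimum is 4 at row 1 (a leaves); pivot element 1/2.
Divide row 1 by 1/2; eliminate column w1 from the other rows.
In the new row 1, the a entry is the old entry divided by the pivot: 1/(1/2) = 2.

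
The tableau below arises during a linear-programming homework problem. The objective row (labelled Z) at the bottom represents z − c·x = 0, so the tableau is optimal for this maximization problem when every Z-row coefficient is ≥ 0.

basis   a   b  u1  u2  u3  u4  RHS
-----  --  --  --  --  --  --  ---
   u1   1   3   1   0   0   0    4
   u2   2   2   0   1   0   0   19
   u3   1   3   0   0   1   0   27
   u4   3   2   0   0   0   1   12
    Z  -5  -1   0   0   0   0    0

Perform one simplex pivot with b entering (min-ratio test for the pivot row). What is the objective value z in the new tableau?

4/3

Ratio test on column b — row 1: 4/3 = 4/3; row 2: 19/2 = 19/2; row 3: 27/3 = 9; row 4: 12/2 = 6. Minimum is 4/3 at row 1 (u1 leaves); pivot element 3.
Pivot on row 1; the Z-row RHS becomes 0 − (-1)·(4/3) = 4/3.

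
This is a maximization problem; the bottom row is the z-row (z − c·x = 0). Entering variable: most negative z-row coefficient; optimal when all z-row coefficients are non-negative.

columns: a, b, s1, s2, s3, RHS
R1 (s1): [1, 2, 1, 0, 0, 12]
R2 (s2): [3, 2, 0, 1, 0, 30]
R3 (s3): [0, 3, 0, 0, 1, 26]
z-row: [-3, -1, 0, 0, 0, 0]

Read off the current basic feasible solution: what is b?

0

b is not in the basis, so in the current basic feasible solution b = 0.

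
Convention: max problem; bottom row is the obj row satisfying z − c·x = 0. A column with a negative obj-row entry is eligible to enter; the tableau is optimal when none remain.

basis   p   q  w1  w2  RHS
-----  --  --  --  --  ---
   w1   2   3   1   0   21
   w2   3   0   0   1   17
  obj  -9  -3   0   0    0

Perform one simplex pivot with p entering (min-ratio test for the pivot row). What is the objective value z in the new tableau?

51

Ratio test on column p — row 1: 21/2 = 21/2; row 2: 17/3 = 17/3. Minimum is 17/3 at row 2 (w2 leaves); pivot element 3.
Pivot on row 2; the obj-row RHS becomes 0 − (-9)·(17/3) = 51.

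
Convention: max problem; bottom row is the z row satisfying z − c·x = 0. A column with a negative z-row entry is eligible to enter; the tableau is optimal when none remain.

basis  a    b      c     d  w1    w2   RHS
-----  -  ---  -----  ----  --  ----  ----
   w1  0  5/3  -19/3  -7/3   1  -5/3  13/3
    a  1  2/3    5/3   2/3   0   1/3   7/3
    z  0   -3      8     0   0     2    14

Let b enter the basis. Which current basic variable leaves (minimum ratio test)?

Column b entries and ratios — w1: (13/3)/(5/3) = 13/5; a: (7/3)/(2/3) = 7/2.
Smallest ratio is 13/5 in the row of w1, so w1 leaves.

w1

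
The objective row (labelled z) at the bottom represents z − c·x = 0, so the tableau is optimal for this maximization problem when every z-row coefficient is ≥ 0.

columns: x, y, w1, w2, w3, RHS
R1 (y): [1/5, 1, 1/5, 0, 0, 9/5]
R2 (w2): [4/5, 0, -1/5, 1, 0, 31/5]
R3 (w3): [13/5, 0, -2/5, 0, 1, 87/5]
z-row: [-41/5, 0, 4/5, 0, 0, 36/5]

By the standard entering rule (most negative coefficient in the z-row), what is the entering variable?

Negative z-row entries: x: -41/5.
The most negative is -41/5 in column x, so x enters.

x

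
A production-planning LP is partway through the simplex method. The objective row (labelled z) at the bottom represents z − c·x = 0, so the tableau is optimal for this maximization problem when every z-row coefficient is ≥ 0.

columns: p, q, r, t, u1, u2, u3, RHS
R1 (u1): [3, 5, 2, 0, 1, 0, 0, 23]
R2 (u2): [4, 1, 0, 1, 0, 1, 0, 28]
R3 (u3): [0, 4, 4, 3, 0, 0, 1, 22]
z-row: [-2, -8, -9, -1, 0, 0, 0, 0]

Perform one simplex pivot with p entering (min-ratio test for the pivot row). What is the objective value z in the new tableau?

14

Ratio test on column p — row 1: 23/3 = 23/3; row 2: 28/4 = 7; row 3: entry 0 ≤ 0. Minimum is 7 at row 2 (u2 leaves); pivot element 4.
Pivot on row 2; the z-row RHS becomes 0 − (-2)·7 = 14.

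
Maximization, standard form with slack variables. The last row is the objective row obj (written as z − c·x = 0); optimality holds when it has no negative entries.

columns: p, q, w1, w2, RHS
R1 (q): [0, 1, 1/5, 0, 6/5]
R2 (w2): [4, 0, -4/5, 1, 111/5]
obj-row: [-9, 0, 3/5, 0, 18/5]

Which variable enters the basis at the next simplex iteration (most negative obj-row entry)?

Negative obj-row entries: p: -9.
The most negative is -9 in column p, so p enters.

p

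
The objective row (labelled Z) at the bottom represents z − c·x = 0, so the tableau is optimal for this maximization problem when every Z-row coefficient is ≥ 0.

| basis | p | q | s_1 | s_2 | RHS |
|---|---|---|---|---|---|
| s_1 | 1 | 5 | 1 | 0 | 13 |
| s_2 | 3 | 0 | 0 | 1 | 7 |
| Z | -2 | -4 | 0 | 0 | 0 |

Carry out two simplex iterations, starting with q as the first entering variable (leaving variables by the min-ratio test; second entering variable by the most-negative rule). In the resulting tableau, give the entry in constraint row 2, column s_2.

Ratio test on column q — row 1: 13/5 = 13/5; row 2: entry 0 ≤ 0. Minimum is 13/5 at row 1 (s_1 leaves); pivot element 5.
Divide row 1 by 5; eliminate column q from the other rows.
Second iteration: most negative Z-row entry is -6/5 in column p, so p enters.
Ratio test on column p — row 1: (13/5)/(1/5) = 13; row 2: 7/3 = 7/3. Minimum is 7/3 at row 2 (s_2 leaves); pivot element 3.
Divide row 2 by 3; eliminate column p from the other rows.
After both pivots, the entry at constraint row 2, column s_2 is 1/3.

1/3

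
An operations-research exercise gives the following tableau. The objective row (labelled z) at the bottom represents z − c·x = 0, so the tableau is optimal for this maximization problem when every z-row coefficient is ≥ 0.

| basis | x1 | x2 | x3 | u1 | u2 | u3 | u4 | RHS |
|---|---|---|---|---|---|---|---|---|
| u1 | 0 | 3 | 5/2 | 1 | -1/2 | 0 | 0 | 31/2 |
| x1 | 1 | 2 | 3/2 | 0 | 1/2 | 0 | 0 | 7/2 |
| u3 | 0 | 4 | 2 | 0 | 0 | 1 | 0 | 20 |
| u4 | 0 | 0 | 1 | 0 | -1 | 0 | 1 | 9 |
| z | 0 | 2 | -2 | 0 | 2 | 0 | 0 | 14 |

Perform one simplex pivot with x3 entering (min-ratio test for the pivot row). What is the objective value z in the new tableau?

56/3

Ratio test on column x3 — row 1: (31/2)/(5/2) = 31/5; row 2: (7/2)/(3/2) = 7/3; row 3: 20/2 = 10; row 4: 9/1 = 9. Minimum is 7/3 at row 2 (x1 leaves); pivot element 3/2.
Pivot on row 2; the z-row RHS becomes 14 − (-2)·(7/3) = 56/3.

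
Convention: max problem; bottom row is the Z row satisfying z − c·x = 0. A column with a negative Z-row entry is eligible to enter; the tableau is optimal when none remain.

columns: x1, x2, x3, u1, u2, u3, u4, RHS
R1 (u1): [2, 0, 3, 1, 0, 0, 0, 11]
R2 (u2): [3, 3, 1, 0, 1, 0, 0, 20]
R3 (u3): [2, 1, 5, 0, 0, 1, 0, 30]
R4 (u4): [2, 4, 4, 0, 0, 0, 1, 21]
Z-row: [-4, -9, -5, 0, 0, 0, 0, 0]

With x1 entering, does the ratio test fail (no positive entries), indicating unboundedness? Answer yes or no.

no

Column x1 has positive entries in row(s) 1, 2, 3, 4, so the ratio test bounds it — not unbounded.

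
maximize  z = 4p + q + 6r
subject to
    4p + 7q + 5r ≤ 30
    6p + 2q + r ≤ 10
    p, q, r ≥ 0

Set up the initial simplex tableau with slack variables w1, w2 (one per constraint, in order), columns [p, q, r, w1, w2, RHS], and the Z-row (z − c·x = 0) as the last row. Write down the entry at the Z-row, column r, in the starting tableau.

-6

The Z-row carries the negated objective coefficients: the r entry is -6.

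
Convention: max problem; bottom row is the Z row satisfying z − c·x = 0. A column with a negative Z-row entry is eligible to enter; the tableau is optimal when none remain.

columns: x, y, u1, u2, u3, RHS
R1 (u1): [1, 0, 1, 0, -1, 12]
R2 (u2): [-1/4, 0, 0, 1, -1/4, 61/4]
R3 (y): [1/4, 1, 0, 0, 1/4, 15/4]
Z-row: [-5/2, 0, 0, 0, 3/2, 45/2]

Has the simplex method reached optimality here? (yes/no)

The Z-row has a negative entry -5/2 in column x, so it is not optimal.

no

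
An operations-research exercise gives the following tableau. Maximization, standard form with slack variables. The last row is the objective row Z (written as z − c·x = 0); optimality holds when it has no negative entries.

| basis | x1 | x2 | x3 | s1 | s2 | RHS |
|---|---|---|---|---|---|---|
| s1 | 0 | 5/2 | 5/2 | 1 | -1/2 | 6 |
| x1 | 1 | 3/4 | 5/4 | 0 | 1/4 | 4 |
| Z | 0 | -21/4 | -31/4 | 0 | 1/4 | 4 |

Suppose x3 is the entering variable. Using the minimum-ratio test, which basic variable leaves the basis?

s1

Column x3 entries and ratios — s1: 6/(5/2) = 12/5; x1: 4/(5/4) = 16/5.
Smallest ratio is 12/5 in the row of s1, so s1 leaves.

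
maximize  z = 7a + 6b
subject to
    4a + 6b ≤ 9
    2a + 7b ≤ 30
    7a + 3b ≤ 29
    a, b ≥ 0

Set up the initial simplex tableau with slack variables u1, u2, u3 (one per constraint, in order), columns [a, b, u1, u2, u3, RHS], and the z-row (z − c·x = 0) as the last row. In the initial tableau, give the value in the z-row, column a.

The z-row carries the negated objective coefficients: the a entry is -7.

-7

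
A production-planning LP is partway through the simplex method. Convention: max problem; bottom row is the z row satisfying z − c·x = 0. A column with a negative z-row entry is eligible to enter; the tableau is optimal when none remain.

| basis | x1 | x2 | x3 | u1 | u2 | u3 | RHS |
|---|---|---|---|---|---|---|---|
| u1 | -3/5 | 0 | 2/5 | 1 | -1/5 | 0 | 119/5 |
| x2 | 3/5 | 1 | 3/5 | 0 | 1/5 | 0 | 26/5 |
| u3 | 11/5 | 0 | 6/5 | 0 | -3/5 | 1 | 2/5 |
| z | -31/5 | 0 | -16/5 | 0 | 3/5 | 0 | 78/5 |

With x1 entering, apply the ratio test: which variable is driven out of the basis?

Column x1 entries and ratios — u1: -3/5 ≤ 0, skip; x2: (26/5)/(3/5) = 26/3; u3: (2/5)/(11/5) = 2/11.
Smallest ratio is 2/11 in the row of u3, so u3 leaves.

u3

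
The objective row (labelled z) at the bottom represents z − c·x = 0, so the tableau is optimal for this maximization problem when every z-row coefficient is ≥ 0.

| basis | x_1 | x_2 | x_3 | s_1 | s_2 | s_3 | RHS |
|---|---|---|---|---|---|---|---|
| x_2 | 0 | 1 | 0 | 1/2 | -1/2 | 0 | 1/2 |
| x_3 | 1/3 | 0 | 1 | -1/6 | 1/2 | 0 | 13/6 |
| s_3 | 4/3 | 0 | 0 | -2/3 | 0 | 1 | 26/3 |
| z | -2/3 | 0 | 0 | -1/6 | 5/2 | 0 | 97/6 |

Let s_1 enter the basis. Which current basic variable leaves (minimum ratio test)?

x_2

Column s_1 entries and ratios — x_2: (1/2)/(1/2) = 1; x_3: -1/6 ≤ 0, skip; s_3: -2/3 ≤ 0, skip.
Smallest ratio is 1 in the row of x_2, so x_2 leaves.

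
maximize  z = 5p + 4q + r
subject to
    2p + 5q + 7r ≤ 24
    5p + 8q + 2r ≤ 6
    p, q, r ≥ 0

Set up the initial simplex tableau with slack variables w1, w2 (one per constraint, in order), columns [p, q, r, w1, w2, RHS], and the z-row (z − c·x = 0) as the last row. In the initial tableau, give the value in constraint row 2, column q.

Constraint 2 has coefficient 8 on q.

8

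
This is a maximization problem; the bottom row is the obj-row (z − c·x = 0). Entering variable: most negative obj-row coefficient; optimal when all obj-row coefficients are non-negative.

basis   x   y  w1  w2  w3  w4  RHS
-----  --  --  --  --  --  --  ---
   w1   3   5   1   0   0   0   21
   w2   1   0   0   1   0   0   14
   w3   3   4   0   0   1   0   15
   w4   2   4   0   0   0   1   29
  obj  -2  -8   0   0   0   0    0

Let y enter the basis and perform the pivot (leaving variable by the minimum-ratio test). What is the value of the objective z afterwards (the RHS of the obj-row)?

30

Ratio test on column y — row 1: 21/5 = 21/5; row 2: entry 0 ≤ 0; row 3: 15/4 = 15/4; row 4: 29/4 = 29/4. Minimum is 15/4 at row 3 (w3 leaves); pivot element 4.
Pivot on row 3; the obj-row RHS becomes 0 − (-8)·(15/4) = 30.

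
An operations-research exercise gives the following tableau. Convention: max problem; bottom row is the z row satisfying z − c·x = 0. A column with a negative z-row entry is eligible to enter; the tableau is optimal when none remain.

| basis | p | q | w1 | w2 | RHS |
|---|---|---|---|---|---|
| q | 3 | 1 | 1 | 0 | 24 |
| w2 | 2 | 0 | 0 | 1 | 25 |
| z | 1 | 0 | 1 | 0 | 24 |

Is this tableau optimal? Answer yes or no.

Every z-row coefficient is ≥ 0, so the tableau is optimal.

yes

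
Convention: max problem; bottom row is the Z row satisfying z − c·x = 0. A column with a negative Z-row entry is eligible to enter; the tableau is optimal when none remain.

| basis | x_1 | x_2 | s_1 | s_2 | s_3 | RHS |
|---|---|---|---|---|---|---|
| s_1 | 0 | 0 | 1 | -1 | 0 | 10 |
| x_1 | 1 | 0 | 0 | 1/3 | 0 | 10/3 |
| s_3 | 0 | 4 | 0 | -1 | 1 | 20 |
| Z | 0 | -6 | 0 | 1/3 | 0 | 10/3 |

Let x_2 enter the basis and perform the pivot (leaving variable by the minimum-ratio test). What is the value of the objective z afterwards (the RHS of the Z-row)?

100/3

Ratio test on column x_2 — row 1: entry 0 ≤ 0; row 2: entry 0 ≤ 0; row 3: 20/4 = 5. Minimum is 5 at row 3 (s_3 leaves); pivot element 4.
Pivot on row 3; the Z-row RHS becomes 10/3 − (-6)·5 = 100/3.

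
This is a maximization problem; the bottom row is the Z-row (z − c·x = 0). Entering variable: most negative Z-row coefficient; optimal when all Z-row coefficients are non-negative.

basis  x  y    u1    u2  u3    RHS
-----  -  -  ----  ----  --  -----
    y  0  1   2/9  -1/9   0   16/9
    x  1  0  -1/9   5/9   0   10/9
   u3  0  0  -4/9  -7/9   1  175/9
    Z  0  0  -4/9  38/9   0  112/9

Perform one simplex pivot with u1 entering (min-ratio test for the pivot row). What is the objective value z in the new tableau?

16

Ratio test on column u1 — row 1: (16/9)/(2/9) = 8; row 2: entry -1/9 ≤ 0; row 3: entry -4/9 ≤ 0. Minimum is 8 at row 1 (y leaves); pivot element 2/9.
Pivot on row 1; the Z-row RHS becomes 112/9 − (-4/9)·8 = 16.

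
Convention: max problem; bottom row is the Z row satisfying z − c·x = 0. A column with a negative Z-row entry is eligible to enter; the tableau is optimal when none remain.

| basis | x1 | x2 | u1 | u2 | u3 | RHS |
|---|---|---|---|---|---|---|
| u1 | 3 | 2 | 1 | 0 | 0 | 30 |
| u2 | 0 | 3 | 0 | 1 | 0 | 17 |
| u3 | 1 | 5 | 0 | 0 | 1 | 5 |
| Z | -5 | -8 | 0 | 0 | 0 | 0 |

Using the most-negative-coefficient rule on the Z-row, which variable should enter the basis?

Negative Z-row entries: x1: -5, x2: -8.
The most negative is -8 in column x2, so x2 enters.

x2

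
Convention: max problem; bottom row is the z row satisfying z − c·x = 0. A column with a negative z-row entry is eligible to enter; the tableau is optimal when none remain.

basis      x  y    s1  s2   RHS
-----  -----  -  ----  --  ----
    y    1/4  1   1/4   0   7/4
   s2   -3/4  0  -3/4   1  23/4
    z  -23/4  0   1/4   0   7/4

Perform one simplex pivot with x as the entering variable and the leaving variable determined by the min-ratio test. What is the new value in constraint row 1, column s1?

1

Ratio test on column x — row 1: (7/4)/(1/4) = 7; row 2: entry -3/4 ≤ 0. Minimum is 7 at row 1 (y leaves); pivot element 1/4.
Divide row 1 by 1/4; eliminate column x from the other rows.
In the new row 1, the s1 entry is the old entry divided by the pivot: (1/4)/(1/4) = 1.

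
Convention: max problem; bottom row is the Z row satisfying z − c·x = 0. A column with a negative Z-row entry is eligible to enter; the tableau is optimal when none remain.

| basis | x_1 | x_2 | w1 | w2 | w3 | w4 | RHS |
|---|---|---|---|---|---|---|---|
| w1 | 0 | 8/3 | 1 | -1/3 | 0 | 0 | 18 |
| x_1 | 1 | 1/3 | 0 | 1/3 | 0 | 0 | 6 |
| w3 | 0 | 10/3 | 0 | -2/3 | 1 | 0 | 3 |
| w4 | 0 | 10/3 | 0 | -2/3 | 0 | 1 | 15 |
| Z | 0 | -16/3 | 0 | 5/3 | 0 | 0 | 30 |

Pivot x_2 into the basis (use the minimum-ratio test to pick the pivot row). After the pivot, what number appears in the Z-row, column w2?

Ratio test on column x_2 — row 1: 18/(8/3) = 27/4; row 2: 6/(1/3) = 18; row 3: 3/(10/3) = 9/10; row 4: 15/(10/3) = 9/2. Minimum is 9/10 at row 3 (w3 leaves); pivot element 10/3.
Divide row 3 by 10/3; eliminate column x_2 from the other rows.
Z-row update in column w2: 5/3 − (-16/3)·(-1/5) = 3/5.

3/5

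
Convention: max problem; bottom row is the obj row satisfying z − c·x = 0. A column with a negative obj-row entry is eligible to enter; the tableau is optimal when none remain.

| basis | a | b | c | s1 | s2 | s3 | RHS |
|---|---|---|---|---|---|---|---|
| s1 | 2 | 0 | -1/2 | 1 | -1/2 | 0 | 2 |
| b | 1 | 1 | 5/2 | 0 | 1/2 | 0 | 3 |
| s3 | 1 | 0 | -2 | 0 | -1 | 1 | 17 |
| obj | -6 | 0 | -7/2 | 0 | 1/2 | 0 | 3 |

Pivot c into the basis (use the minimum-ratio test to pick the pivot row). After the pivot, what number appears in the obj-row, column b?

7/5

Ratio test on column c — row 1: entry -1/2 ≤ 0; row 2: 3/(5/2) = 6/5; row 3: entry -2 ≤ 0. Minimum is 6/5 at row 2 (b leaves); pivot element 5/2.
Divide row 2 by 5/2; eliminate column c from the other rows.
obj-row update in column b: 0 − (-7/2)·(2/5) = 7/5.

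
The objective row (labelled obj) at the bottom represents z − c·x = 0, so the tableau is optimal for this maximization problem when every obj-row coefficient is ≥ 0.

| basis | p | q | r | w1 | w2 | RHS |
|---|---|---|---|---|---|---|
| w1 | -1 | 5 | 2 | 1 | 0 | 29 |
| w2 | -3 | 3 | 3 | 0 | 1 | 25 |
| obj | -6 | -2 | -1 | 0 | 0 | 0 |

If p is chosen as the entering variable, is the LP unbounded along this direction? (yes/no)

Every constraint-row entry in column p is ≤ 0, so increasing p is unbounded.

yes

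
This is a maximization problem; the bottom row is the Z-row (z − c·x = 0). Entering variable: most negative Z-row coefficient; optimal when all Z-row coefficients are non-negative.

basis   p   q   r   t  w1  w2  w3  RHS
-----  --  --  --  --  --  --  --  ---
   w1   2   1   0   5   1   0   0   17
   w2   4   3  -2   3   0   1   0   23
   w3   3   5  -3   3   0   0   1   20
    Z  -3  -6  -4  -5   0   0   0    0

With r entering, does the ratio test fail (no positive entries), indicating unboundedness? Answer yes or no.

yes

Every constraint-row entry in column r is ≤ 0, so increasing r is unbounded.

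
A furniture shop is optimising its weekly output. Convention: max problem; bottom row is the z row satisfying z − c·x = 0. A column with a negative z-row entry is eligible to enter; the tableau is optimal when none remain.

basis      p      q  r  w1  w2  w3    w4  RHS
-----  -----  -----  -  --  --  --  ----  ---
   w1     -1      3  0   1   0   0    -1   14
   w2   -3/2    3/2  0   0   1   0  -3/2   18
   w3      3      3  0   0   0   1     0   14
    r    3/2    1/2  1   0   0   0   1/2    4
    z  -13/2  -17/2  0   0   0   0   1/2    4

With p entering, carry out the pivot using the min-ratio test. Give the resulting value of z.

64/3

Ratio test on column p — row 1: entry -1 ≤ 0; row 2: entry -3/2 ≤ 0; row 3: 14/3 = 14/3; row 4: 4/(3/2) = 8/3. Minimum is 8/3 at row 4 (r leaves); pivot element 3/2.
Pivot on row 4; the z-row RHS becomes 4 − (-13/2)·(8/3) = 64/3.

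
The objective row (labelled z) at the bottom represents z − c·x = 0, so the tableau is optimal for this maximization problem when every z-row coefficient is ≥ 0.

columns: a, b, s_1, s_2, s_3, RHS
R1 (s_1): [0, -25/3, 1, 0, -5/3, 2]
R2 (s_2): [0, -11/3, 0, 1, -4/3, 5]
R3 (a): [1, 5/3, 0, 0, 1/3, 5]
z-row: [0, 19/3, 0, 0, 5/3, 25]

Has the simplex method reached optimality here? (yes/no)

yes

Every z-row coefficient is ≥ 0, so the tableau is optimal.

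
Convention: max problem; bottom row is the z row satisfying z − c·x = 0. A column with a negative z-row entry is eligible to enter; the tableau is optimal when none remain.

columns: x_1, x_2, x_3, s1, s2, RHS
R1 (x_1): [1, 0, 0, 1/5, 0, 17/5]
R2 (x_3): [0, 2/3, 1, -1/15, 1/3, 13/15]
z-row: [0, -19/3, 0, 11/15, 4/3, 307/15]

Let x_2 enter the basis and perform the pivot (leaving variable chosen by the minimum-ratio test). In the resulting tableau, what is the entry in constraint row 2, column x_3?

Ratio test on column x_2 — row 1: entry 0 ≤ 0; row 2: (13/15)/(2/3) = 13/10. Minimum is 13/10 at row 2 (x_3 leaves); pivot element 2/3.
Divide row 2 by 2/3; eliminate column x_2 from the other rows.
In the new row 2, the x_3 entry is the old entry divided by the pivot: 1/(2/3) = 3/2.

3/2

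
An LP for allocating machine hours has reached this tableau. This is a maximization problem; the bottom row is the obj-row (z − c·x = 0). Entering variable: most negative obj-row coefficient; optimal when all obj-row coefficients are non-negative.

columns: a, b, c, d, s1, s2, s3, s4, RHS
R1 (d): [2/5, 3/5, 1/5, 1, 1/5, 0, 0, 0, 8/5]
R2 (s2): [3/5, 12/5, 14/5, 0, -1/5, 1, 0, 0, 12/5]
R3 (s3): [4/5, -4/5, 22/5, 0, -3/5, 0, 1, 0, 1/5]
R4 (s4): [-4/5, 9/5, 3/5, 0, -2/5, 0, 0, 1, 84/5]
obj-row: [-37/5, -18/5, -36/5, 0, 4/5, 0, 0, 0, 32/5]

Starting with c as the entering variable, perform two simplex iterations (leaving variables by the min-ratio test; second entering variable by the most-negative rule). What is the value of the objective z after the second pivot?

Ratio test on column c — row 1: (8/5)/(1/5) = 8; row 2: (12/5)/(14/5) = 6/7; row 3: (1/5)/(22/5) = 1/22; row 4: (84/5)/(3/5) = 28. Minimum is 1/22 at row 3 (s3 leaves); pivot element 22/5.
Pivot on row 3; the obj-row RHS becomes 32/5 − (-36/5)·(1/22) = 74/11.
Next entering variable (most negative obj-row entry -67/11): a.
Ratio test on column a — row 1: (35/22)/(4/11) = 35/8; row 2: (25/11)/(1/11) = 25; row 3: (1/22)/(2/11) = 1/4; row 4: entry -10/11 ≤ 0. Minimum is 1/4 at row 3 (c leaves); pivot element 2/11.
After the second pivot the obj-row RHS is 74/11 − (-67/11)·(1/4) = 33/4.

33/4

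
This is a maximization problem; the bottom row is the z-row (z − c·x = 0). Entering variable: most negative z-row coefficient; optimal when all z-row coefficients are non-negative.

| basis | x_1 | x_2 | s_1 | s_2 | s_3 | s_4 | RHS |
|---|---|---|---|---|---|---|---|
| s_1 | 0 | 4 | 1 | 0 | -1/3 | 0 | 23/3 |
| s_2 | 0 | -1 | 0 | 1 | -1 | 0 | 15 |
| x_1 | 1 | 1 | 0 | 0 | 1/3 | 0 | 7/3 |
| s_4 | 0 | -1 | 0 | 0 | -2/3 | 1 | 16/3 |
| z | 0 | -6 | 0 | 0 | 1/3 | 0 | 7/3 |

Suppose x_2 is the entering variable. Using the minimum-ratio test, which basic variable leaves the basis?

s_1

Column x_2 entries and ratios — s_1: (23/3)/4 = 23/12; s_2: -1 ≤ 0, skip; x_1: (7/3)/1 = 7/3; s_4: -1 ≤ 0, skip.
Smallest ratio is 23/12 in the row of s_1, so s_1 leaves.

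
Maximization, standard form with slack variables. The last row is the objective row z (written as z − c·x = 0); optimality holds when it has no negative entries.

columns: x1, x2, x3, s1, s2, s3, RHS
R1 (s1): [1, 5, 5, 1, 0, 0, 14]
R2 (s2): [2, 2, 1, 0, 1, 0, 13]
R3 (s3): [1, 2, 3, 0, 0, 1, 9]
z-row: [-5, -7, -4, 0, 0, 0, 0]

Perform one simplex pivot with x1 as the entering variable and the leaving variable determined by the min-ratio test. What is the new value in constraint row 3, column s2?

Ratio test on column x1 — row 1: 14/1 = 14; row 2: 13/2 = 13/2; row 3: 9/1 = 9. Minimum is 13/2 at row 2 (s2 leaves); pivot element 2.
Divide row 2 by 2; eliminate column x1 from the other rows.
Row 3 update in column s2: 0 − 1·(1/2) = -1/2.

-1/2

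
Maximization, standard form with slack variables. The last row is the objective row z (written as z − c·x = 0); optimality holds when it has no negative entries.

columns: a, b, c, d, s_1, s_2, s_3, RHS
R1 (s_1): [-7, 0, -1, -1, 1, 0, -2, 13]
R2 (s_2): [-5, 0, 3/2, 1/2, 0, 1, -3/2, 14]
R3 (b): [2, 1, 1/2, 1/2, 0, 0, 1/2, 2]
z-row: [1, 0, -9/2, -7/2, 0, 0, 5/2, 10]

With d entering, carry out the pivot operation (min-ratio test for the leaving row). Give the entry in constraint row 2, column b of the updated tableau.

-1

Ratio test on column d — row 1: entry -1 ≤ 0; row 2: 14/(1/2) = 28; row 3: 2/(1/2) = 4. Minimum is 4 at row 3 (b leaves); pivot element 1/2.
Divide row 3 by 1/2; eliminate column d from the other rows.
Row 2 update in column b: 0 − (1/2)·2 = -1.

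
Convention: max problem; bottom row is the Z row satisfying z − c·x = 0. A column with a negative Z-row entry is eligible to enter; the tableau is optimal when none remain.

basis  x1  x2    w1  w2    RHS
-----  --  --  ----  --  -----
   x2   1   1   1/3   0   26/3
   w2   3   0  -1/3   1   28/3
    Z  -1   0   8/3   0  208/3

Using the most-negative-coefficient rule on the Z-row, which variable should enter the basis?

x1

Negative Z-row entries: x1: -1.
The most negative is -1 in column x1, so x1 enters.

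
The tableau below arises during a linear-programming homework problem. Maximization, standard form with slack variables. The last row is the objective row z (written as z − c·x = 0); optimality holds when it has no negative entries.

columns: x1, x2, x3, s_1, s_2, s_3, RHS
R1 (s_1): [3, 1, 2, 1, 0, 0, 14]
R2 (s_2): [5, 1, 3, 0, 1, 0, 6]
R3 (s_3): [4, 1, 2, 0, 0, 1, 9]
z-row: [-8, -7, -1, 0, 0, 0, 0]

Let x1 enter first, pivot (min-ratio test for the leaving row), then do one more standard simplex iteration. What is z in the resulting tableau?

Ratio test on column x1 — row 1: 14/3 = 14/3; row 2: 6/5 = 6/5; row 3: 9/4 = 9/4. Minimum is 6/5 at row 2 (s_2 leaves); pivot element 5.
Pivot on row 2; the z-row RHS becomes 0 − (-8)·(6/5) = 48/5.
Next entering variable (most negative z-row entry -27/5): x2.
Ratio test on column x2 — row 1: (52/5)/(2/5) = 26; row 2: (6/5)/(1/5) = 6; row 3: (21/5)/(1/5) = 21. Minimum is 6 at row 2 (x1 leaves); pivot element 1/5.
After the second pivot the z-row RHS is 48/5 − (-27/5)·6 = 42.

42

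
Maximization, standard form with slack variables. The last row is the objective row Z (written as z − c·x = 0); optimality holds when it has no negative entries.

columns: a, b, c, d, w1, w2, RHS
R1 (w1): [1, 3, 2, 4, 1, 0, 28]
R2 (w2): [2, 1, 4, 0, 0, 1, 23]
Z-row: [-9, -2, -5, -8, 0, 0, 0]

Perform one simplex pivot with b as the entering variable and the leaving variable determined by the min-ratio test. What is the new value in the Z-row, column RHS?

56/3

Ratio test on column b — row 1: 28/3 = 28/3; row 2: 23/1 = 23. Minimum is 28/3 at row 1 (w1 leaves); pivot element 3.
Divide row 1 by 3; eliminate column b from the other rows.
Z-row update in column RHS: 0 − (-2)·(28/3) = 56/3.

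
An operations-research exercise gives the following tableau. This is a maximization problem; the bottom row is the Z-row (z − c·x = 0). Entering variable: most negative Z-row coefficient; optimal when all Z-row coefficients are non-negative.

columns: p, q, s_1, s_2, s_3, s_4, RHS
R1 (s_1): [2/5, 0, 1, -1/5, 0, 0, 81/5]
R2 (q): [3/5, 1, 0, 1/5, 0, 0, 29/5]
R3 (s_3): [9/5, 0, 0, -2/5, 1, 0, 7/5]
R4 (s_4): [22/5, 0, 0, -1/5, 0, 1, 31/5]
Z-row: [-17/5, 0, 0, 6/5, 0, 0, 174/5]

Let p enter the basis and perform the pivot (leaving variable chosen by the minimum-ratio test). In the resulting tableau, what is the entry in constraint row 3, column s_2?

Ratio test on column p — row 1: (81/5)/(2/5) = 81/2; row 2: (29/5)/(3/5) = 29/3; row 3: (7/5)/(9/5) = 7/9; row 4: (31/5)/(22/5) = 31/22. Minimum is 7/9 at row 3 (s_3 leaves); pivot element 9/5.
Divide row 3 by 9/5; eliminate column p from the other rows.
In the new row 3, the s_2 entry is the old entry divided by the pivot: (-2/5)/(9/5) = -2/9.

-2/9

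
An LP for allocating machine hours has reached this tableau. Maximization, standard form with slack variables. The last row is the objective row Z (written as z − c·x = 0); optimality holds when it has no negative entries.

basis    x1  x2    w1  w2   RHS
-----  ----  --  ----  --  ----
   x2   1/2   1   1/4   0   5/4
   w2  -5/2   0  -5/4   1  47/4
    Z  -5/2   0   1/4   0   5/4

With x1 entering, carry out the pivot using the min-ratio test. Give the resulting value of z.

Ratio test on column x1 — row 1: (5/4)/(1/2) = 5/2; row 2: entry -5/2 ≤ 0. Minimum is 5/2 at row 1 (x2 leaves); pivot element 1/2.
Pivot on row 1; the Z-row RHS becomes 5/4 − (-5/2)·(5/2) = 15/2.

15/2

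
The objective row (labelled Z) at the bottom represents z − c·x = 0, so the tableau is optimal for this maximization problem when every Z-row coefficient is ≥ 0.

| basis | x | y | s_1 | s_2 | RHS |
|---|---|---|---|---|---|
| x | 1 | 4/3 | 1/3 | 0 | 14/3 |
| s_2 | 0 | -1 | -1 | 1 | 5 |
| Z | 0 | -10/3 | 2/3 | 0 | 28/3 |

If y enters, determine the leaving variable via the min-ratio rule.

x

Column y entries and ratios — x: (14/3)/(4/3) = 7/2; s_2: -1 ≤ 0, skip.
Smallest ratio is 7/2 in the row of x, so x leaves.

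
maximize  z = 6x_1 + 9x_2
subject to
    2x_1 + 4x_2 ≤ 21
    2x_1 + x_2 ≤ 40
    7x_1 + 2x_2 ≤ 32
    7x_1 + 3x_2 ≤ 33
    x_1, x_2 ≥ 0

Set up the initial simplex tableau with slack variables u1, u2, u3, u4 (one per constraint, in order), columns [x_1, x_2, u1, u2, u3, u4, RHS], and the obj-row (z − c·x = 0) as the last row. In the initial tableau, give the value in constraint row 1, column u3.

Slack u3 belongs to constraint 3; its column is the unit vector e_3, so the entry in row 1 is 0.

0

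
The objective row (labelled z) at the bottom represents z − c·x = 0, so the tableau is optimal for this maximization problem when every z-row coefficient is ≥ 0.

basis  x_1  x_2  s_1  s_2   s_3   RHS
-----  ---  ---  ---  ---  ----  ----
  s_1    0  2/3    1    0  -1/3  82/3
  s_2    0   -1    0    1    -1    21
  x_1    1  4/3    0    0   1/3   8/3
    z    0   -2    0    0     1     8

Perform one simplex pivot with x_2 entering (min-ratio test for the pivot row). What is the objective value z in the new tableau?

12

Ratio test on column x_2 — row 1: (82/3)/(2/3) = 41; row 2: entry -1 ≤ 0; row 3: (8/3)/(4/3) = 2. Minimum is 2 at row 3 (x_1 leaves); pivot element 4/3.
Pivot on row 3; the z-row RHS becomes 8 − (-2)·2 = 12.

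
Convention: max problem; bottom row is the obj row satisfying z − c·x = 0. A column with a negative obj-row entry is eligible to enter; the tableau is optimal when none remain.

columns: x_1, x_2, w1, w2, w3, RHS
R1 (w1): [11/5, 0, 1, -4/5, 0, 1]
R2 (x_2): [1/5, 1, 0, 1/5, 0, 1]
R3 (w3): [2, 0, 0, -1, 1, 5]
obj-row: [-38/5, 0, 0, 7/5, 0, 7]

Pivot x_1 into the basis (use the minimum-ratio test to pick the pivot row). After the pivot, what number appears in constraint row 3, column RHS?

Ratio test on column x_1 — row 1: 1/(11/5) = 5/11; row 2: 1/(1/5) = 5; row 3: 5/2 = 5/2. Minimum is 5/11 at row 1 (w1 leaves); pivot element 11/5.
Divide row 1 by 11/5; eliminate column x_1 from the other rows.
Row 3 update in column RHS: 5 − 2·(5/11) = 45/11.

45/11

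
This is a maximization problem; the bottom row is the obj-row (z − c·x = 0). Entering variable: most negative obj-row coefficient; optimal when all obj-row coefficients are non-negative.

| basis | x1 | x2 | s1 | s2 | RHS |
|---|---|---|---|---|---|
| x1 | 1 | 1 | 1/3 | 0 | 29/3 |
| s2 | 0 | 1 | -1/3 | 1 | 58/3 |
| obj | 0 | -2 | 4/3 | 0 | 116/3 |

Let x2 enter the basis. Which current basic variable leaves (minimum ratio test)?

x1

Column x2 entries and ratios — x1: (29/3)/1 = 29/3; s2: (58/3)/1 = 58/3.
Smallest ratio is 29/3 in the row of x1, so x1 leaves.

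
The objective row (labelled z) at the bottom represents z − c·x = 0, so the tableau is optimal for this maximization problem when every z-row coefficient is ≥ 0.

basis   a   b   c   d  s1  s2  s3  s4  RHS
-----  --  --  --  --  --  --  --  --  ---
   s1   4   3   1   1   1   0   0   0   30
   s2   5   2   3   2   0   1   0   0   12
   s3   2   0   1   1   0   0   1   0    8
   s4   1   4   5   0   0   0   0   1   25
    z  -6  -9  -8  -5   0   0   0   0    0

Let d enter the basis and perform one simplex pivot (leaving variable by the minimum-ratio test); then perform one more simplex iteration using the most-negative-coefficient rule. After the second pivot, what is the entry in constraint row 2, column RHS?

6

Ratio test on column d — row 1: 30/1 = 30; row 2: 12/2 = 6; row 3: 8/1 = 8; row 4: entry 0 ≤ 0. Minimum is 6 at row 2 (s2 leaves); pivot element 2.
Divide row 2 by 2; eliminate column d from the other rows.
Second iteration: most negative z-row entry is -4 in column b, so b enters.
Ratio test on column b — row 1: 24/2 = 12; row 2: 6/1 = 6; row 3: entry -1 ≤ 0; row 4: 25/4 = 25/4. Minimum is 6 at row 2 (d leaves); pivot element 1.
Divide row 2 by 1; eliminate column b from the other rows.
After both pivots, the entry at constraint row 2, column RHS is 6.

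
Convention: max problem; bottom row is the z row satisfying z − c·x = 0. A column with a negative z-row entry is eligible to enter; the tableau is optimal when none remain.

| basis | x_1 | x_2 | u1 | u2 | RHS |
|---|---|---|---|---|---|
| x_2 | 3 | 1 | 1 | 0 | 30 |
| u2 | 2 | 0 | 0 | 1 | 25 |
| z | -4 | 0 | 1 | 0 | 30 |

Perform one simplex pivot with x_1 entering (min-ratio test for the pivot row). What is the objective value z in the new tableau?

Ratio test on column x_1 — row 1: 30/3 = 10; row 2: 25/2 = 25/2. Minimum is 10 at row 1 (x_2 leaves); pivot element 3.
Pivot on row 1; the z-row RHS becomes 30 − (-4)·10 = 70.

70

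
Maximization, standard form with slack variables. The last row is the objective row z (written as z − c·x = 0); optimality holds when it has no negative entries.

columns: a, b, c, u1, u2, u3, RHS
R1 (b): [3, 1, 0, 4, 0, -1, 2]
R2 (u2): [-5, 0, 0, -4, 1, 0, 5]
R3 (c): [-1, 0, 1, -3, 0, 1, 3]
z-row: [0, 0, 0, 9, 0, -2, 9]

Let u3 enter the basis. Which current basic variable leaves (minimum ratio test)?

c

Column u3 entries and ratios — b: -1 ≤ 0, skip; u2: 0 ≤ 0, skip; c: 3/1 = 3.
Smallest ratio is 3 in the row of c, so c leaves.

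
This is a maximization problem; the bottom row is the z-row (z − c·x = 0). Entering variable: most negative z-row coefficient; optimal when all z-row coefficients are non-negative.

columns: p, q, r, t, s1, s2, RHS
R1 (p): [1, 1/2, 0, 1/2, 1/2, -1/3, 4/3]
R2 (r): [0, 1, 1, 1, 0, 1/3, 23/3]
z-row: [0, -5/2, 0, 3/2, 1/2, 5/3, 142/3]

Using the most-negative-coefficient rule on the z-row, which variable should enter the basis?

q

Negative z-row entries: q: -5/2.
The most negative is -5/2 in column q, so q enters.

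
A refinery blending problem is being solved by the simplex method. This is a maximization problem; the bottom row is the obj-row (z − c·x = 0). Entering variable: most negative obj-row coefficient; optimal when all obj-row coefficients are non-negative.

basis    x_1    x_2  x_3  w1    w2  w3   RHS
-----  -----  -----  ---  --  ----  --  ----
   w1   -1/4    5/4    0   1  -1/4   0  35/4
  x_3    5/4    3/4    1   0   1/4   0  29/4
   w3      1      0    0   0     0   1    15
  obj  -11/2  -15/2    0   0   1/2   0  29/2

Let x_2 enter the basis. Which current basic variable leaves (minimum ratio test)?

w1

Column x_2 entries and ratios — w1: (35/4)/(5/4) = 7; x_3: (29/4)/(3/4) = 29/3; w3: 0 ≤ 0, skip.
Smallest ratio is 7 in the row of w1, so w1 leaves.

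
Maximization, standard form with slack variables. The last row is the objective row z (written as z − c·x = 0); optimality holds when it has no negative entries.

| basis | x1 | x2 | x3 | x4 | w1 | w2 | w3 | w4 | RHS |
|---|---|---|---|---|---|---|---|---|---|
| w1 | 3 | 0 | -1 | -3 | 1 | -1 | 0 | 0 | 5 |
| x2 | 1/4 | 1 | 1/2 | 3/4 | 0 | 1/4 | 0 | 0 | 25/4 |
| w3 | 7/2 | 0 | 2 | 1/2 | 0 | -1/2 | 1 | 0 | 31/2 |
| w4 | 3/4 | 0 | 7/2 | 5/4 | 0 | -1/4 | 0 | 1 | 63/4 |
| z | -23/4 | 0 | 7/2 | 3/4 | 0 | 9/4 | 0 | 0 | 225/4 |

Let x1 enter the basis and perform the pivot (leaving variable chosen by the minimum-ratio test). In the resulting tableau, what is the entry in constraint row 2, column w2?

Ratio test on column x1 — row 1: 5/3 = 5/3; row 2: (25/4)/(1/4) = 25; row 3: (31/2)/(7/2) = 31/7; row 4: (63/4)/(3/4) = 21. Minimum is 5/3 at row 1 (w1 leaves); pivot element 3.
Divide row 1 by 3; eliminate column x1 from the other rows.
Row 2 update in column w2: 1/4 − (1/4)·(-1/3) = 1/3.

1/3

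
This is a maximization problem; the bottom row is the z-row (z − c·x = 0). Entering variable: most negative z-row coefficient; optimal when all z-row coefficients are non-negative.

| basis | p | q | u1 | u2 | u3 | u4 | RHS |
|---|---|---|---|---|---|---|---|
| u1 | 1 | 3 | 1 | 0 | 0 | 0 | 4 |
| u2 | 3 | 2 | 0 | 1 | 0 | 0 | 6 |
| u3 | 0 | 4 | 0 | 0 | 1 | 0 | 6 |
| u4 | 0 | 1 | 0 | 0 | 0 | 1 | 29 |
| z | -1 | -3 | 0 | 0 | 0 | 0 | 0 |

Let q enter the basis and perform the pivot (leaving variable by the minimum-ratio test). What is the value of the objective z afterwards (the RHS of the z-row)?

4

Ratio test on column q — row 1: 4/3 = 4/3; row 2: 6/2 = 3; row 3: 6/4 = 3/2; row 4: 29/1 = 29. Minimum is 4/3 at row 1 (u1 leaves); pivot element 3.
Pivot on row 1; the z-row RHS becomes 0 − (-3)·(4/3) = 4.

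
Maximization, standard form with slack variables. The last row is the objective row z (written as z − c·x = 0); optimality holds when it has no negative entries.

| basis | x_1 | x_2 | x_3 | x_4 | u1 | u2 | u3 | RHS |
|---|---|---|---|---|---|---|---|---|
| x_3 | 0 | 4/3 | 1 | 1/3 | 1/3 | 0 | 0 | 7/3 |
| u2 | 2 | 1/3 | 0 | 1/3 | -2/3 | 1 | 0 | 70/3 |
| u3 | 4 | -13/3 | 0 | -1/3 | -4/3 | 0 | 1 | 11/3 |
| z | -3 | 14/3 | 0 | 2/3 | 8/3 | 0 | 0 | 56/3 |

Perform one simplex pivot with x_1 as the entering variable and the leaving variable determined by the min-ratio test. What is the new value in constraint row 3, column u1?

-1/3

Ratio test on column x_1 — row 1: entry 0 ≤ 0; row 2: (70/3)/2 = 35/3; row 3: (11/3)/4 = 11/12. Minimum is 11/12 at row 3 (u3 leaves); pivot element 4.
Divide row 3 by 4; eliminate column x_1 from the other rows.
In the new row 3, the u1 entry is the old entry divided by the pivot: (-4/3)/4 = -1/3.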